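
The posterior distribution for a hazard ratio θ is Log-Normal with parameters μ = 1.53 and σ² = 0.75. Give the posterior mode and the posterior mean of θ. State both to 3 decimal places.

Mode = exp(μ − σ²) = exp(0.78) = 2.181.
Mean = exp(μ + σ²/2) = exp(1.905) = 6.719.
The mean is pulled above the mode by the posterior's right skew.

θ_MAP = 2.181, E[θ|data] = 6.719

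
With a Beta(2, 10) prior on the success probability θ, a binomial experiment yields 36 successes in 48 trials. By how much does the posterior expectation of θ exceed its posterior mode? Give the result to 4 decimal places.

-0.0046

Posterior: Beta(2+36, 10+12) = Beta(38, 22).
Mode = (38−1)/(38+22−2) = 37/58 = 0.6379.
Mean = 38/(38+22) = 38/60 = 0.6333.
Difference = 0.6333 − 0.6379 = -0.0046.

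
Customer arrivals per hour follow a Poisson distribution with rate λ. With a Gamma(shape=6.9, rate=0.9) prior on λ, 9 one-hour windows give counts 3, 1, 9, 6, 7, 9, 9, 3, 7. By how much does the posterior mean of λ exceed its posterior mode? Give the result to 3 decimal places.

Σ counts = 54. Posterior: Gamma(shape = 6.9+54 = 60.9, rate = 0.9+9 = 9.9).
Mode = (α−1)/β = 59.9/9.9 = 6.051.
Mean = α/β = 60.9/9.9 = 6.152.
Difference = 6.152 − 6.051 = 0.101.
Right-skewed posterior ⇒ mode < mean.

0.101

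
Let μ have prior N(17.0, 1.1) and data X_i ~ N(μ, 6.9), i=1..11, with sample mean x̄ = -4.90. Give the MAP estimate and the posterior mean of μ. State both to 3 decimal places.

Posterior for μ is Normal. Precision-weighted mean: (1/1.1·17.0 + 11/6.9·-4.90) / (1/1.1 + 11/6.9) = 3.053.
A Normal posterior is symmetric, so mode = mean.

MAP: 3.053. Posterior mean: 3.053.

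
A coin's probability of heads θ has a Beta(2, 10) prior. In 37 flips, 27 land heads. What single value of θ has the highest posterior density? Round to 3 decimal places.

Posterior: Beta(2+27, 10+10) = Beta(29, 20).
Mode = (29−1)/(29+20−2) = 28/47 = 0.596.
Mean = 29/(29+20) = 29/49 = 0.592.
This is the posterior mode — the MAP estimate.

0.596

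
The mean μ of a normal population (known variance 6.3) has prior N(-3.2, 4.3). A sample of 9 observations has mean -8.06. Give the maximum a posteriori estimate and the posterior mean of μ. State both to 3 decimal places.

MAP = -7.380, posterior mean = -7.380

Posterior for μ is Normal. Precision-weighted mean: (1/4.3·-3.2 + 9/6.3·-8.06) / (1/4.3 + 9/6.3) = -7.380.
A Normal posterior is symmetric, so mode = mean.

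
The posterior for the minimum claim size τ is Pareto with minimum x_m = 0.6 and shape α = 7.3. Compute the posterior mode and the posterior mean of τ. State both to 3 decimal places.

τ_MAP = 0.600, E[τ|data] = 0.695

The Pareto density is strictly decreasing on [x_m, ∞), so the mode is x_m = 0.600.
Mean = α·x_m/(α−1) = 7.3·0.6/6.3 = 0.695.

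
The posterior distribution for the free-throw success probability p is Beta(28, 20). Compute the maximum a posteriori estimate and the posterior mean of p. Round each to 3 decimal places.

Mode = (28−1)/(28+20−2) = 27/46 = 0.587.
Mean = 28/(28+20) = 28/48 = 0.583.

p_MAP = 0.587, E[p|data] = 0.583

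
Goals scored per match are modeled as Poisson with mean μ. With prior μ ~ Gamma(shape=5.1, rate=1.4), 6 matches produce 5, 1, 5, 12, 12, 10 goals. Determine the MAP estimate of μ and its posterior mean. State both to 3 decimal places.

MAP = 6.635; posterior mean = 6.770

Σ counts = 45. Posterior: Gamma(shape = 5.1+45 = 50.1, rate = 1.4+6 = 7.4).
Mode = (α−1)/β = 49.1/7.4 = 6.635.
Mean = α/β = 50.1/7.4 = 6.770.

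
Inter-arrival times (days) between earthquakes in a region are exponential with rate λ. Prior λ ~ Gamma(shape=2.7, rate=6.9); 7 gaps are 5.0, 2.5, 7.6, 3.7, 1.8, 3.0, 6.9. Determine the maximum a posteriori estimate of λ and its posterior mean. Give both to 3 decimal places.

Σ times = 30.5. Posterior: Gamma(shape = 2.7+7 = 9.7, rate = 6.9+30.5 = 37.4).
Mode = (α−1)/β = 8.7/37.4 = 0.233.
Mean = α/β = 9.7/37.4 = 0.259.
Mean > mode: the posterior has a right tail.

maximum a posteriori estimate = 0.233, posterior mean = 0.259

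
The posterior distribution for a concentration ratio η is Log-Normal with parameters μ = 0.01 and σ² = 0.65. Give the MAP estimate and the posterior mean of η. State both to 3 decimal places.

Mode = exp(μ − σ²) = exp(-0.64) = 0.527.
Mean = exp(μ + σ²/2) = exp(0.335) = 1.398.
Mean > mode: the posterior has a right tail.

η_MAP = 0.527, E[η|data] = 1.398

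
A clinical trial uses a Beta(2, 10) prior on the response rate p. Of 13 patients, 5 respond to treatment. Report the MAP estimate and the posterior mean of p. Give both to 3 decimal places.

Posterior: Beta(2+5, 10+8) = Beta(7, 18).
Mode = (7−1)/(7+18−2) = 6/23 = 0.261.
Mean = 7/(7+18) = 7/25 = 0.280.

p_MAP = 0.261, E[p|data] = 0.280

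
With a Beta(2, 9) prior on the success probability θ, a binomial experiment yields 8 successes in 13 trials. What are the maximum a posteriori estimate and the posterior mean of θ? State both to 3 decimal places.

Posterior: Beta(2+8, 9+5) = Beta(10, 14).
Mode = (10−1)/(10+14−2) = 9/22 = 0.409.
Mean = 10/(10+14) = 10/24 = 0.417.
The posterior is right-skewed, so the mean exceeds the mode.

MAP: 0.409. Posterior mean: 0.417.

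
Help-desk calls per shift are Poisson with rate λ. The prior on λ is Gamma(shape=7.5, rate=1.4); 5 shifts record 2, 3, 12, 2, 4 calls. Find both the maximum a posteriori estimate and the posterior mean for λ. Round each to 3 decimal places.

Σ counts = 23. Posterior: Gamma(shape = 7.5+23 = 30.5, rate = 1.4+5 = 6.4).
Mode = (α−1)/β = 29.5/6.4 = 4.609.
Mean = α/β = 30.5/6.4 = 4.766.
Mean > mode: the posterior has a right tail.

maximum a posteriori estimate = 4.609, posterior mean = 4.766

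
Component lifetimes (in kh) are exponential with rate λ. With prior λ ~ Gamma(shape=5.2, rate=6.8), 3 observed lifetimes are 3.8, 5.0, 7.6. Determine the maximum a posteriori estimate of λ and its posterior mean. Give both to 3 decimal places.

Σ times = 16.4. Posterior: Gamma(shape = 5.2+3 = 8.2, rate = 6.8+16.4 = 23.2).
Mode = (α−1)/β = 7.2/23.2 = 0.310.
Mean = α/β = 8.2/23.2 = 0.353.
Mean > mode: the posterior has a right tail.

maximum a posteriori estimate = 0.310, posterior mean = 0.353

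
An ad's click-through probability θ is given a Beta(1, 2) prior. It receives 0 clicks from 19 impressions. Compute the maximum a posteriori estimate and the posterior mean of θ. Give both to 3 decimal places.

Posterior: Beta(1+0, 2+19) = Beta(1, 21).
Since α = 1 ≤ 1 and β > 1, the Beta density is monotone decreasing on [0,1]; the mode is at 0.
Mean = 1/(1+21) = 0.045.

θ_MAP = 0.000, E[θ|data] = 0.045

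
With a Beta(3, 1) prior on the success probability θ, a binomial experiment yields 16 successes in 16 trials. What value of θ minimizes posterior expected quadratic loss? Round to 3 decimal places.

Posterior: Beta(3+16, 1+0) = Beta(19, 1).
Since β = 1 ≤ 1 and α > 1, the Beta density is monotone increasing on [0,1]; the mode is at 1.
Mean = 19/(19+1) = 0.950.
Quadratic loss ⇒ the optimal estimator is the posterior mean.

0.950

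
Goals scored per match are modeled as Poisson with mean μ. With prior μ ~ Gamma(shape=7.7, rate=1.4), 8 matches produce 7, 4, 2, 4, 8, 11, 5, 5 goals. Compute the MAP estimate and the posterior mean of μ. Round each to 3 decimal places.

MAP: 5.606. Posterior mean: 5.713.

Σ counts = 46. Posterior: Gamma(shape = 7.7+46 = 53.7, rate = 1.4+8 = 9.4).
Mode = (α−1)/β = 52.7/9.4 = 5.606.
Mean = α/β = 53.7/9.4 = 5.713.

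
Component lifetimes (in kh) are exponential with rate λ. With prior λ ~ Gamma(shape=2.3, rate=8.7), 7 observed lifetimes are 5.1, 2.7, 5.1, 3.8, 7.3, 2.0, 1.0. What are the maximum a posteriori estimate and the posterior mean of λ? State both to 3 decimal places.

Σ times = 27.0. Posterior: Gamma(shape = 2.3+7 = 9.3, rate = 8.7+27.0 = 35.7).
Mode = (α−1)/β = 8.3/35.7 = 0.232.
Mean = α/β = 9.3/35.7 = 0.261.
The mean is pulled above the mode by the posterior's right skew.

maximum a posteriori estimate = 0.232, posterior mean = 0.261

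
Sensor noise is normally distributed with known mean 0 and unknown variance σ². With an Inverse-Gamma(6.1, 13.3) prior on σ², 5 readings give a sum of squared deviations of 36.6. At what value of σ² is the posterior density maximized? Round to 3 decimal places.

Posterior: Inverse-Gamma(shape = 6.1+5/2 = 8.6, scale = 13.3+36.6/2 = 31.6).
Mode = β/(α+1) = 31.6/9.6 = 3.292.
Mean = β/(α−1) = 31.6/7.6 = 4.158.
This is the posterior mode — the MAP estimate.

3.292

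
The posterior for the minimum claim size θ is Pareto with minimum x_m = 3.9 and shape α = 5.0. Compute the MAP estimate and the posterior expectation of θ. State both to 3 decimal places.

MAP estimate = 3.900, posterior expectation = 4.875

The Pareto density is strictly decreasing on [x_m, ∞), so the mode is x_m = 3.900.
Mean = α·x_m/(α−1) = 5.0·3.9/4.0 = 4.875.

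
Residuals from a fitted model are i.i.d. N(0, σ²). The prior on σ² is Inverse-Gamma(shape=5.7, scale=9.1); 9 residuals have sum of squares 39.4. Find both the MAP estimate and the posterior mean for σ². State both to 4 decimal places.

MAP = 2.5714, posterior mean = 3.1304

Posterior: Inverse-Gamma(shape = 5.7+9/2 = 10.2, scale = 9.1+39.4/2 = 28.8).
Mode = β/(α+1) = 28.8/11.2 = 2.5714.
Mean = β/(α−1) = 28.8/9.2 = 3.1304.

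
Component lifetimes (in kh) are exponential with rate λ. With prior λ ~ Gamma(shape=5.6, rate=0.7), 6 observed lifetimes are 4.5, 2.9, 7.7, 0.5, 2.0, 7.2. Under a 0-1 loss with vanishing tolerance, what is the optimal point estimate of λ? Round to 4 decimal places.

0.4157

Σ times = 24.8. Posterior: Gamma(shape = 5.6+6 = 11.6, rate = 0.7+24.8 = 25.5).
Mode = (α−1)/β = 10.6/25.5 = 0.4157.
Mean = α/β = 11.6/25.5 = 0.4549.
This is the posterior mode — the MAP estimate.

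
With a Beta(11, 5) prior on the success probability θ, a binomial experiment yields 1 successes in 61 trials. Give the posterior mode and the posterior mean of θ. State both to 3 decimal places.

MAP: 0.147. Posterior mean: 0.156.

Posterior: Beta(11+1, 5+60) = Beta(12, 65).
Mode = (12−1)/(12+65−2) = 11/75 = 0.147.
Mean = 12/(12+65) = 12/77 = 0.156.
Right-skewed posterior ⇒ mode < mean.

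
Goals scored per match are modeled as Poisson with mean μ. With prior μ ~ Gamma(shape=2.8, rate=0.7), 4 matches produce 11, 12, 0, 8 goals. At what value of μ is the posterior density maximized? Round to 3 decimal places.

6.979

Σ counts = 31. Posterior: Gamma(shape = 2.8+31 = 33.8, rate = 0.7+4 = 4.7).
Mode = (α−1)/β = 32.8/4.7 = 6.979.
Mean = α/β = 33.8/4.7 = 7.191.
This is the posterior mode — the MAP estimate.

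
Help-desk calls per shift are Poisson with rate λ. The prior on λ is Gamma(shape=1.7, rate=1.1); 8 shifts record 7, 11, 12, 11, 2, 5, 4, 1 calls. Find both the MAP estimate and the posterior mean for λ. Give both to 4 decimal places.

MAP: 5.9011. Posterior mean: 6.0110.

Σ counts = 53. Posterior: Gamma(shape = 1.7+53 = 54.7, rate = 1.1+8 = 9.1).
Mode = (α−1)/β = 53.7/9.1 = 5.9011.
Mean = α/β = 54.7/9.1 = 6.0110.
The posterior is right-skewed, so the mean exceeds the mode.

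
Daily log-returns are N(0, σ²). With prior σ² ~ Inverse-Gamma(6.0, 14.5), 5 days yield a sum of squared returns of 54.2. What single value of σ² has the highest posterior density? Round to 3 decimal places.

4.379

Posterior: Inverse-Gamma(shape = 6.0+5/2 = 8.5, scale = 14.5+54.2/2 = 41.6).
Mode = β/(α+1) = 41.6/9.5 = 4.379.
Mean = β/(α−1) = 41.6/7.5 = 5.547.
This is the posterior mode — the MAP estimate.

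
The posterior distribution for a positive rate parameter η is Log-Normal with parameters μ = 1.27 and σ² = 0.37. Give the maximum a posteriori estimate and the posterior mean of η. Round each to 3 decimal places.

Mode = exp(μ − σ²) = exp(0.90) = 2.460.
Mean = exp(μ + σ²/2) = exp(1.455) = 4.284.
The posterior is right-skewed, so the mean exceeds the mode.

MAP = 2.460, posterior mean = 4.284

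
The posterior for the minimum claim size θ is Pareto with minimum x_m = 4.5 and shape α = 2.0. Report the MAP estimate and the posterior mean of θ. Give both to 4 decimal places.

The Pareto density is strictly decreasing on [x_m, ∞), so the mode is x_m = 4.5000.
Mean = α·x_m/(α−1) = 2.0·4.5/1.0 = 9.0000.
The posterior is right-skewed, so the mean exceeds the mode.

MAP = 4.5000; posterior mean = 9.0000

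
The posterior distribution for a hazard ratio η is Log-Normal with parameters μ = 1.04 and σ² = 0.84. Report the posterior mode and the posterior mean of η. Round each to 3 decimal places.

Mode = exp(μ − σ²) = exp(0.20) = 1.221.
Mean = exp(μ + σ²/2) = exp(1.460) = 4.306.

posterior mode = 1.221, posterior mean = 4.306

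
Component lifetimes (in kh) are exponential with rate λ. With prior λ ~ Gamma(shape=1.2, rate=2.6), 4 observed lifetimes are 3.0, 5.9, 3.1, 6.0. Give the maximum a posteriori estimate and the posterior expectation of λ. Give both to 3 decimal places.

MAP = 0.204; posterior mean = 0.252

Σ times = 18.0. Posterior: Gamma(shape = 1.2+4 = 5.2, rate = 2.6+18.0 = 20.6).
Mode = (α−1)/β = 4.2/20.6 = 0.204.
Mean = α/β = 5.2/20.6 = 0.252.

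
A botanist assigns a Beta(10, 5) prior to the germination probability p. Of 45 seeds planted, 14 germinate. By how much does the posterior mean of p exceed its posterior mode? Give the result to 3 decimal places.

Posterior: Beta(10+14, 5+31) = Beta(24, 36).
Mode = (24−1)/(24+36−2) = 23/58 = 0.397.
Mean = 24/(24+36) = 24/60 = 0.400.
Difference = 0.400 − 0.397 = 0.003.
Mean > mode: the posterior has a right tail.

0.003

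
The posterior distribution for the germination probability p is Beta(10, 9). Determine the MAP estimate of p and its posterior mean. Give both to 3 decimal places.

Mode = (10−1)/(10+9−2) = 9/17 = 0.529.
Mean = 10/(10+9) = 10/19 = 0.526.
Left-skewed posterior ⇒ mean < mode.

MAP = 0.529; posterior mean = 0.526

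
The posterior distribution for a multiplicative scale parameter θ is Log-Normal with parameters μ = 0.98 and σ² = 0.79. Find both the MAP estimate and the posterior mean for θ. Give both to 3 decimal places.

Mode = exp(μ − σ²) = exp(0.19) = 1.209.
Mean = exp(μ + σ²/2) = exp(1.375) = 3.955.

MAP = 1.209; posterior mean = 3.955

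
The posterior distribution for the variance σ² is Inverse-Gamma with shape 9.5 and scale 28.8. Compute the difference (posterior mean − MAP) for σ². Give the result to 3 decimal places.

Mode = β/(α+1) = 28.8/10.5 = 2.743.
Mean = β/(α−1) = 28.8/8.5 = 3.388.
Difference = 3.388 − 2.743 = 0.645.
The posterior is right-skewed, so the mean exceeds the mode.

0.645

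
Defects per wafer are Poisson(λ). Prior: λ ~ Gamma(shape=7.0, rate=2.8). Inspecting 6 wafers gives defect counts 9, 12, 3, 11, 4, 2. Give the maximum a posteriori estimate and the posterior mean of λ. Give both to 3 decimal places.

MAP: 5.341. Posterior mean: 5.455.

Σ counts = 41. Posterior: Gamma(shape = 7.0+41 = 48.0, rate = 2.8+6 = 8.8).
Mode = (α−1)/β = 47.0/8.8 = 5.341.
Mean = α/β = 48.0/8.8 = 5.455.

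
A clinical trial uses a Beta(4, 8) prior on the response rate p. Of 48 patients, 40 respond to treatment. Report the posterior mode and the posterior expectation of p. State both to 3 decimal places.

MAP = 0.741; posterior mean = 0.733

Posterior: Beta(4+40, 8+8) = Beta(44, 16).
Mode = (44−1)/(44+16−2) = 43/58 = 0.741.
Mean = 44/(44+16) = 44/60 = 0.733.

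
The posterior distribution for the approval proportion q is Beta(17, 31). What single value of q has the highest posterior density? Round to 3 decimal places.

0.348

Mode = (17−1)/(17+31−2) = 16/46 = 0.348.
Mean = 17/(17+31) = 17/48 = 0.354.
This is the posterior mode — the MAP estimate.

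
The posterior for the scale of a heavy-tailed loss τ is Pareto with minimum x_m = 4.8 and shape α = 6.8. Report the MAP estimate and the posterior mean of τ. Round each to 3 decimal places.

The Pareto density is strictly decreasing on [x_m, ∞), so the mode is x_m = 4.800.
Mean = α·x_m/(α−1) = 6.8·4.8/5.8 = 5.628.
The posterior is right-skewed, so the mean exceeds the mode.

MAP: 4.800. Posterior mean: 5.628.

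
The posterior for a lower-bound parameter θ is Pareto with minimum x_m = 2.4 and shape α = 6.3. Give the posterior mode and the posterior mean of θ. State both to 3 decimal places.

θ_MAP = 2.400, E[θ|data] = 2.853

The Pareto density is strictly decreasing on [x_m, ∞), so the mode is x_m = 2.400.
Mean = α·x_m/(α−1) = 6.3·2.4/5.3 = 2.853.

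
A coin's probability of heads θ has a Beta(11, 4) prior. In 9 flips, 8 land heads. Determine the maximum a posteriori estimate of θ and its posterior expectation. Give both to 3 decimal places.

MAP = 0.818, posterior mean = 0.792

Posterior: Beta(11+8, 4+1) = Beta(19, 5).
Mode = (19−1)/(19+5−2) = 18/22 = 0.818.
Mean = 19/(19+5) = 19/24 = 0.792.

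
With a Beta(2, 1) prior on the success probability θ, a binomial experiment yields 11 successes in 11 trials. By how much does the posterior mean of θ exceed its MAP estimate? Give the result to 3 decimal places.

Posterior: Beta(2+11, 1+0) = Beta(13, 1).
Since β = 1 ≤ 1 and α > 1, the Beta density is monotone increasing on [0,1]; the mode is at 1.
Mean = 13/(13+1) = 0.929.
Difference = 0.929 − 1.000 = -0.071.
The mean is pulled below the mode by the posterior's left skew.

-0.071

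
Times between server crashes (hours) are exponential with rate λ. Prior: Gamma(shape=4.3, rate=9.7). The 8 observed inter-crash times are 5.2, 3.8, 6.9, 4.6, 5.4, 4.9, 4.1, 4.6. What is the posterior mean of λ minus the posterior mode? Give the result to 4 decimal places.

Σ times = 39.5. Posterior: Gamma(shape = 4.3+8 = 12.3, rate = 9.7+39.5 = 49.2).
Mode = (α−1)/β = 11.3/49.2 = 0.2297.
Mean = α/β = 12.3/49.2 = 0.2500.
Difference = 0.2500 − 0.2297 = 0.0203.

0.0203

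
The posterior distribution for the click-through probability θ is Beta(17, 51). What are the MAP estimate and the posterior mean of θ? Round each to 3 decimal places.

Mode = (17−1)/(17+51−2) = 16/66 = 0.242.
Mean = 17/(17+51) = 17/68 = 0.250.

MAP: 0.242. Posterior mean: 0.250.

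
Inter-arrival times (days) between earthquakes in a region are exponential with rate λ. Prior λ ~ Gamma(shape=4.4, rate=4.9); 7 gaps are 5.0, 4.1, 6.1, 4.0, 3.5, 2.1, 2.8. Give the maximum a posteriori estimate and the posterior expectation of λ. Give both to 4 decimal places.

Σ times = 27.6. Posterior: Gamma(shape = 4.4+7 = 11.4, rate = 4.9+27.6 = 32.5).
Mode = (α−1)/β = 10.4/32.5 = 0.3200.
Mean = α/β = 11.4/32.5 = 0.3508.

MAP = 0.3200; posterior mean = 0.3508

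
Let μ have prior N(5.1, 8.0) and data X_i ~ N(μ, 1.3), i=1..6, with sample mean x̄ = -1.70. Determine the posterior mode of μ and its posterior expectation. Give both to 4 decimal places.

Posterior for μ is Normal. Precision-weighted mean: (1/8.0·5.1 + 6/1.3·-1.70) / (1/8.0 + 6/1.3) = -1.5207.
A Normal posterior is symmetric, so mode = mean.

MAP = -1.5207; posterior mean = -1.5207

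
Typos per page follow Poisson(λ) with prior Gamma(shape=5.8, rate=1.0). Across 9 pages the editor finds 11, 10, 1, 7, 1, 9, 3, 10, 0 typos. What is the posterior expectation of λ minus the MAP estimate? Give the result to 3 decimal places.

0.100

Σ counts = 52. Posterior: Gamma(shape = 5.8+52 = 57.8, rate = 1.0+9 = 10.0).
Mode = (α−1)/β = 56.8/10.0 = 5.680.
Mean = α/β = 57.8/10.0 = 5.780.
Difference = 5.780 − 5.680 = 0.100.
Mean > mode: the posterior has a right tail.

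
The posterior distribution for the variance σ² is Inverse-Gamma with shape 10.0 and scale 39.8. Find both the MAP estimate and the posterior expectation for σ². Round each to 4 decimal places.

Mode = β/(α+1) = 39.8/11.0 = 3.6182.
Mean = β/(α−1) = 39.8/9.0 = 4.4222.
The mean is pulled above the mode by the posterior's right skew.

MAP: 3.6182. Posterior mean: 4.4222.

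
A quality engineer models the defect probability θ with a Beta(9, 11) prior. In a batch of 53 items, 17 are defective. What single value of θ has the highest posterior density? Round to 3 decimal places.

Posterior: Beta(9+17, 11+36) = Beta(26, 47).
Mode = (26−1)/(26+47−2) = 25/71 = 0.352.
Mean = 26/(26+47) = 26/73 = 0.356.
This is the posterior mode — the MAP estimate.

0.352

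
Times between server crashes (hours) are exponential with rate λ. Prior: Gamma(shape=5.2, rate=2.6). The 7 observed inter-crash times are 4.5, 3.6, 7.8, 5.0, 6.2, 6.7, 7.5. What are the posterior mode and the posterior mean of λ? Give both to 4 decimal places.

Σ times = 41.3. Posterior: Gamma(shape = 5.2+7 = 12.2, rate = 2.6+41.3 = 43.9).
Mode = (α−1)/β = 11.2/43.9 = 0.2551.
Mean = α/β = 12.2/43.9 = 0.2779.

MAP: 0.2551. Posterior mean: 0.2779.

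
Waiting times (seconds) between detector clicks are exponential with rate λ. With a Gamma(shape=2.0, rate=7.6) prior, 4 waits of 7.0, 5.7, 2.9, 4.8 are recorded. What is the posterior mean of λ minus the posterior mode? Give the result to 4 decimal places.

Σ times = 20.4. Posterior: Gamma(shape = 2.0+4 = 6.0, rate = 7.6+20.4 = 28.0).
Mode = (α−1)/β = 5.0/28.0 = 0.1786.
Mean = α/β = 6.0/28.0 = 0.2143.
Difference = 0.2143 − 0.1786 = 0.0357.
The posterior is right-skewed, so the mean exceeds the mode.

0.0357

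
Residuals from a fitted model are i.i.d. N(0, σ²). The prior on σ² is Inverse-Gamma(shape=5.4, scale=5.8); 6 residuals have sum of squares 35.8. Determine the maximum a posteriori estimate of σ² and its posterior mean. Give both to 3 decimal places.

σ²_MAP = 2.521, E[σ²|data] = 3.203

Posterior: Inverse-Gamma(shape = 5.4+6/2 = 8.4, scale = 5.8+35.8/2 = 23.7).
Mode = β/(α+1) = 23.7/9.4 = 2.521.
Mean = β/(α−1) = 23.7/7.4 = 3.203.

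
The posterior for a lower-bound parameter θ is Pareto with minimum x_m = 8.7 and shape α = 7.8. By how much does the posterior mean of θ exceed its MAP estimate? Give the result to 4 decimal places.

The Pareto density is strictly decreasing on [x_m, ∞), so the mode is x_m = 8.7000.
Mean = α·x_m/(α−1) = 7.8·8.7/6.8 = 9.9794.
Difference = 9.9794 − 8.7000 = 1.2794.
Mean > mode: the posterior has a right tail.

1.2794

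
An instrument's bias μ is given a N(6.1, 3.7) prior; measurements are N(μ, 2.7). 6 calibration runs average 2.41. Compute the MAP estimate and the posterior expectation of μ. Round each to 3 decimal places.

Posterior for μ is Normal. Precision-weighted mean: (1/3.7·6.1 + 6/2.7·2.41) / (1/3.7 + 6/2.7) = 2.810.
A Normal posterior is symmetric, so mode = mean.

μ_MAP = 2.810, E[μ|data] = 2.810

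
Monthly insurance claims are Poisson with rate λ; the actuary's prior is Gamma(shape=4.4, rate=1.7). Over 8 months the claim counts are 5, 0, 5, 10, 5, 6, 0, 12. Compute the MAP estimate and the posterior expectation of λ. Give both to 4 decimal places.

MAP: 4.7835. Posterior mean: 4.8866.

Σ counts = 43. Posterior: Gamma(shape = 4.4+43 = 47.4, rate = 1.7+8 = 9.7).
Mode = (α−1)/β = 46.4/9.7 = 4.7835.
Mean = α/β = 47.4/9.7 = 4.8866.
The mean is pulled above the mode by the posterior's right skew.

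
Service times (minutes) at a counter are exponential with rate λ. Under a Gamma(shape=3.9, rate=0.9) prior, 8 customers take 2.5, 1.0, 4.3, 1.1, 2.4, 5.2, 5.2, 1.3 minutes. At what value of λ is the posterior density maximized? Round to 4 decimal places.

Σ times = 23.0. Posterior: Gamma(shape = 3.9+8 = 11.9, rate = 0.9+23.0 = 23.9).
Mode = (α−1)/β = 10.9/23.9 = 0.4561.
Mean = α/β = 11.9/23.9 = 0.4979.
This is the posterior mode — the MAP estimate.

0.4561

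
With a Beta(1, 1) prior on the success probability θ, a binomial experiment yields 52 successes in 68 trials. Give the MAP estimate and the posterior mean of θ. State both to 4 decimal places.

Posterior: Beta(1+52, 1+16) = Beta(53, 17).
Mode = (53−1)/(53+17−2) = 52/68 = 0.7647.
With a flat prior the MAP equals the MLE, 52/68.
Mean = 53/(53+17) = 53/70 = 0.7571.

MAP = 0.7647, posterior mean = 0.7571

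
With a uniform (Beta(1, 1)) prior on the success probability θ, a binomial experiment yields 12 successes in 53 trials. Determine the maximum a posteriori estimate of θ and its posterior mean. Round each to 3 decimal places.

MAP: 0.226. Posterior mean: 0.236.

Posterior: Beta(1+12, 1+41) = Beta(13, 42).
Mode = (13−1)/(13+42−2) = 12/53 = 0.226.
With a flat prior the MAP equals the MLE, 12/53.
Mean = 13/(13+42) = 13/55 = 0.236.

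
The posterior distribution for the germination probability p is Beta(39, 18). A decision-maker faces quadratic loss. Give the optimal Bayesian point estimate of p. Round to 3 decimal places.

Mode = (39−1)/(39+18−2) = 38/55 = 0.691.
Mean = 39/(39+18) = 39/57 = 0.684.
Quadratic loss ⇒ the optimal estimator is the posterior mean.

0.684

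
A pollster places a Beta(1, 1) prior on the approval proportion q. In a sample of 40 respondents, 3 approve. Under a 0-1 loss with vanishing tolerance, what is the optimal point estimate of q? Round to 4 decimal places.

0.0750

Posterior: Beta(1+3, 1+37) = Beta(4, 38).
Mode = (4−1)/(4+38−2) = 3/40 = 0.0750.
With a flat prior the MAP equals the MLE, 3/40.
Mean = 4/(4+38) = 4/42 = 0.0952.
This is the posterior mode — the MAP estimate.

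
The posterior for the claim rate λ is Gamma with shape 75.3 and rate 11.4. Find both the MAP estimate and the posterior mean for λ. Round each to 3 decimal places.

Mode = (α−1)/β = 74.3/11.4 = 6.518.
Mean = α/β = 75.3/11.4 = 6.605.
Mean > mode: the posterior has a right tail.

MAP: 6.518. Posterior mean: 6.605.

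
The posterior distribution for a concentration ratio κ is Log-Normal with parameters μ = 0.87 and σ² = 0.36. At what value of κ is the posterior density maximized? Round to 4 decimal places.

1.6653

Mode = exp(μ − σ²) = exp(0.51) = 1.6653.
Mean = exp(μ + σ²/2) = exp(1.050) = 2.8577.
This is the posterior mode — the MAP estimate.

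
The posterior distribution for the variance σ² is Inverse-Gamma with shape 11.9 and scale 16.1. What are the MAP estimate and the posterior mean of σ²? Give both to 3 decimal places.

MAP = 1.248; posterior mean = 1.477

Mode = β/(α+1) = 16.1/12.9 = 1.248.
Mean = β/(α−1) = 16.1/10.9 = 1.477.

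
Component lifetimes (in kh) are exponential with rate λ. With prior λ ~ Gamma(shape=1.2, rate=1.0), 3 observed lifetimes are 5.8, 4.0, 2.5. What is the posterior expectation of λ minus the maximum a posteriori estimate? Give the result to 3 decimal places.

0.075

Σ times = 12.3. Posterior: Gamma(shape = 1.2+3 = 4.2, rate = 1.0+12.3 = 13.3).
Mode = (α−1)/β = 3.2/13.3 = 0.241.
Mean = α/β = 4.2/13.3 = 0.316.
Difference = 0.316 − 0.241 = 0.075.
Mean > mode: the posterior has a right tail.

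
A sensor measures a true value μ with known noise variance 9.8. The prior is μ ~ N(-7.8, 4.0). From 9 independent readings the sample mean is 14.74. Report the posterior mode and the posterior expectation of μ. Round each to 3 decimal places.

Posterior for μ is Normal. Precision-weighted mean: (1/4.0·-7.8 + 9/9.8·14.74) / (1/4.0 + 9/9.8) = 9.917.
A Normal posterior is symmetric, so mode = mean.

MAP = 9.917, posterior mean = 9.917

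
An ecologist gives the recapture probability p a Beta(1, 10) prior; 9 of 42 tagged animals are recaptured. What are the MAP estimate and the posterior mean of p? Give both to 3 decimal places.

Posterior: Beta(1+9, 10+33) = Beta(10, 43).
Mode = (10−1)/(10+43−2) = 9/51 = 0.176.
Mean = 10/(10+43) = 10/53 = 0.189.

MAP = 0.176; posterior mean = 0.189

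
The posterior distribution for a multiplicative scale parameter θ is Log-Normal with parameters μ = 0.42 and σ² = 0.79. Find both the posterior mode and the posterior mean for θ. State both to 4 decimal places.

θ_MAP = 0.6907, E[θ|data] = 2.2592

Mode = exp(μ − σ²) = exp(-0.37) = 0.6907.
Mean = exp(μ + σ²/2) = exp(0.815) = 2.2592.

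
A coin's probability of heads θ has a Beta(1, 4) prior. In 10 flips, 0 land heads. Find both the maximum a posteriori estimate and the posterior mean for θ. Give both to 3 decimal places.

Posterior: Beta(1+0, 4+10) = Beta(1, 14).
Since α = 1 ≤ 1 and β > 1, the Beta density is monotone decreasing on [0,1]; the mode is at 0.
Mean = 1/(1+14) = 0.067.

MAP = 0.000, posterior mean = 0.067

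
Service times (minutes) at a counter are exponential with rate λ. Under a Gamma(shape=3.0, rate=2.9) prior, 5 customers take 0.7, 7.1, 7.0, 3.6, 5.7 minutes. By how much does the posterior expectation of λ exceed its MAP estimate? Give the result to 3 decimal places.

0.037

Σ times = 24.1. Posterior: Gamma(shape = 3.0+5 = 8.0, rate = 2.9+24.1 = 27.0).
Mode = (α−1)/β = 7.0/27.0 = 0.259.
Mean = α/β = 8.0/27.0 = 0.296.
Difference = 0.296 − 0.259 = 0.037.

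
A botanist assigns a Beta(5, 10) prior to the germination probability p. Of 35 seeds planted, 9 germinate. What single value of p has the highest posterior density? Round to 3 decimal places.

Posterior: Beta(5+9, 10+26) = Beta(14, 36).
Mode = (14−1)/(14+36−2) = 13/48 = 0.271.
Mean = 14/(14+36) = 14/50 = 0.280.
This is the posterior mode — the MAP estimate.

0.271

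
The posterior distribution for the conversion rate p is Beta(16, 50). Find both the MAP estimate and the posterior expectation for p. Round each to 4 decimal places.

Mode = (16−1)/(16+50−2) = 15/64 = 0.2344.
Mean = 16/(16+50) = 16/66 = 0.2424.

p_MAP = 0.2344, E[p|data] = 0.2424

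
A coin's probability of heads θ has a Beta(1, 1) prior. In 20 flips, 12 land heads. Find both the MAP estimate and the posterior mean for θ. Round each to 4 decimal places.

MAP = 0.6000; posterior mean = 0.5909

Posterior: Beta(1+12, 1+8) = Beta(13, 9).
Mode = (13−1)/(13+9−2) = 12/20 = 0.6000.
With a flat prior the MAP equals the MLE, 12/20.
Mean = 13/(13+9) = 13/22 = 0.5909.
Left-skewed posterior ⇒ mean < mode.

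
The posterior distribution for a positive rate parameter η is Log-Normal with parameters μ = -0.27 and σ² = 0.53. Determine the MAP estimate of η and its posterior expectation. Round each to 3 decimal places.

Mode = exp(μ − σ²) = exp(-0.80) = 0.449.
Mean = exp(μ + σ²/2) = exp(-0.005) = 0.995.

MAP estimate = 0.449, posterior expectation = 0.995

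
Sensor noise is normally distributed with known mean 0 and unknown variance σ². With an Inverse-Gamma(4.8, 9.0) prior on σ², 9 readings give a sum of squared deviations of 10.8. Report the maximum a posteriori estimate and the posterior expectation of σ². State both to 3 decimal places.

Posterior: Inverse-Gamma(shape = 4.8+9/2 = 9.3, scale = 9.0+10.8/2 = 14.4).
Mode = β/(α+1) = 14.4/10.3 = 1.398.
Mean = β/(α−1) = 14.4/8.3 = 1.735.
The mean is pulled above the mode by the posterior's right skew.

MAP: 1.398. Posterior mean: 1.735.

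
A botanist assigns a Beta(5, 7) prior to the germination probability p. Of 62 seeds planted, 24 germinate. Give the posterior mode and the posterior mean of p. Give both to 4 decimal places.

MAP: 0.3889. Posterior mean: 0.3919.

Posterior: Beta(5+24, 7+38) = Beta(29, 45).
Mode = (29−1)/(29+45−2) = 28/72 = 0.3889.
Mean = 29/(29+45) = 29/74 = 0.3919.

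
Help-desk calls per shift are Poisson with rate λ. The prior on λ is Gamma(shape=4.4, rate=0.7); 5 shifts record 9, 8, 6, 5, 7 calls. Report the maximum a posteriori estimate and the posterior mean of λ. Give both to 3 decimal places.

Σ counts = 35. Posterior: Gamma(shape = 4.4+35 = 39.4, rate = 0.7+5 = 5.7).
Mode = (α−1)/β = 38.4/5.7 = 6.737.
Mean = α/β = 39.4/5.7 = 6.912.

MAP: 6.737. Posterior mean: 6.912.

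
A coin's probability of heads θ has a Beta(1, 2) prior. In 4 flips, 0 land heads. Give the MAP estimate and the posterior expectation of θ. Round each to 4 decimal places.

Posterior: Beta(1+0, 2+4) = Beta(1, 6).
Since α = 1 ≤ 1 and β > 1, the Beta density is monotone decreasing on [0,1]; the mode is at 0.
Mean = 1/(1+6) = 0.1429.

MAP estimate = 0.0000, posterior expectation = 0.1429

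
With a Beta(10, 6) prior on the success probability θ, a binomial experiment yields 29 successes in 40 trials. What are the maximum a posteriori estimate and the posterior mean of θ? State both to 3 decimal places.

MAP = 0.704, posterior mean = 0.696

Posterior: Beta(10+29, 6+11) = Beta(39, 17).
Mode = (39−1)/(39+17−2) = 38/54 = 0.704.
Mean = 39/(39+17) = 39/56 = 0.696.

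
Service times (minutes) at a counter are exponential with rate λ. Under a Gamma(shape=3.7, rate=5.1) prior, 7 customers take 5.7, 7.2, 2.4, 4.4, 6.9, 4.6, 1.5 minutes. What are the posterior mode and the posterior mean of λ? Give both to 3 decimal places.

Σ times = 32.7. Posterior: Gamma(shape = 3.7+7 = 10.7, rate = 5.1+32.7 = 37.8).
Mode = (α−1)/β = 9.7/37.8 = 0.257.
Mean = α/β = 10.7/37.8 = 0.283.

MAP = 0.257; posterior mean = 0.283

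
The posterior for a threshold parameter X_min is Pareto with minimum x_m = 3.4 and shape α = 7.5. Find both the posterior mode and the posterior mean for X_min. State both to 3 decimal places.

The Pareto density is strictly decreasing on [x_m, ∞), so the mode is x_m = 3.400.
Mean = α·x_m/(α−1) = 7.5·3.4/6.5 = 3.923.

X_min_MAP = 3.400, E[X_min|data] = 3.923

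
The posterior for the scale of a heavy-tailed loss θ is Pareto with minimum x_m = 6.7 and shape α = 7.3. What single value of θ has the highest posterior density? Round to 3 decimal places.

The Pareto density is strictly decreasing on [x_m, ∞), so the mode is x_m = 6.700.
Mean = α·x_m/(α−1) = 7.3·6.7/6.3 = 7.763.
This is the posterior mode — the MAP estimate.

6.700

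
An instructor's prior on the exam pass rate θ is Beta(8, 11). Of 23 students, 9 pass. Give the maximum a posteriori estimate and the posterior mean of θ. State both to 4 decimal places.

Posterior: Beta(8+9, 11+14) = Beta(17, 25).
Mode = (17−1)/(17+25−2) = 16/40 = 0.4000.
Mean = 17/(17+25) = 17/42 = 0.4048.

MAP = 0.4000; posterior mean = 0.4048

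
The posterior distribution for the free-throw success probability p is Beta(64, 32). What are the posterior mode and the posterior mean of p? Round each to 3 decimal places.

MAP = 0.670, posterior mean = 0.667

Mode = (64−1)/(64+32−2) = 63/94 = 0.670.
Mean = 64/(64+32) = 64/96 = 0.667.
Left-skewed posterior ⇒ mean < mode.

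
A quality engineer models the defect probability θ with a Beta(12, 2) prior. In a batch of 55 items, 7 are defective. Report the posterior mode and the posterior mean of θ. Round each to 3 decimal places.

Posterior: Beta(12+7, 2+48) = Beta(19, 50).
Mode = (19−1)/(19+50−2) = 18/67 = 0.269.
Mean = 19/(19+50) = 19/69 = 0.275.

posterior mode = 0.269, posterior mean = 0.275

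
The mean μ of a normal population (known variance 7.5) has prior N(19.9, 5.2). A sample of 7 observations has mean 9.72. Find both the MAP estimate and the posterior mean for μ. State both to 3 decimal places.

MAP: 11.459. Posterior mean: 11.459.

Posterior for μ is Normal. Precision-weighted mean: (1/5.2·19.9 + 7/7.5·9.72) / (1/5.2 + 7/7.5) = 11.459.
A Normal posterior is symmetric, so mode = mean.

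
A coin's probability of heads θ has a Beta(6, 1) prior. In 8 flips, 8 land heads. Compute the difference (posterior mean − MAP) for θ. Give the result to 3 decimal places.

Posterior: Beta(6+8, 1+0) = Beta(14, 1).
Since β = 1 ≤ 1 and α > 1, the Beta density is monotone increasing on [0,1]; the mode is at 1.
Mean = 14/(14+1) = 0.933.
Difference = 0.933 − 1.000 = -0.067.

-0.067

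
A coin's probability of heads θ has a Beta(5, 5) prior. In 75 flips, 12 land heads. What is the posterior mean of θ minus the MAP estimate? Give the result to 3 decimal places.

Posterior: Beta(5+12, 5+63) = Beta(17, 68).
Mode = (17−1)/(17+68−2) = 16/83 = 0.193.
Mean = 17/(17+68) = 17/85 = 0.200.
Difference = 0.200 − 0.193 = 0.007.
The posterior is right-skewed, so the mean exceeds the mode.

0.007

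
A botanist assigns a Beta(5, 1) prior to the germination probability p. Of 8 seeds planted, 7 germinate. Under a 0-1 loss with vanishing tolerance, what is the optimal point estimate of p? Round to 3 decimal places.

Posterior: Beta(5+7, 1+1) = Beta(12, 2).
Mode = (12−1)/(12+2−2) = 11/12 = 0.917.
Mean = 12/(12+2) = 12/14 = 0.857.
This is the posterior mode — the MAP estimate.

0.917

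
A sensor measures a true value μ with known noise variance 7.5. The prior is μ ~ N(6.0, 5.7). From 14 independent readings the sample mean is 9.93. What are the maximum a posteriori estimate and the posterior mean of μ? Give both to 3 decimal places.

Posterior for μ is Normal. Precision-weighted mean: (1/5.7·6.0 + 14/7.5·9.93) / (1/5.7 + 14/7.5) = 9.592.
A Normal posterior is symmetric, so mode = mean.

MAP = 9.592; posterior mean = 9.592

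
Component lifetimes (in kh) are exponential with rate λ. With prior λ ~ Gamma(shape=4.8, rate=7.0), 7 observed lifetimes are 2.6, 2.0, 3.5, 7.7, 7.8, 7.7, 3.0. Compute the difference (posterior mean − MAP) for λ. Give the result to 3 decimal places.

0.024

Σ times = 34.3. Posterior: Gamma(shape = 4.8+7 = 11.8, rate = 7.0+34.3 = 41.3).
Mode = (α−1)/β = 10.8/41.3 = 0.262.
Mean = α/β = 11.8/41.3 = 0.286.
Difference = 0.286 − 0.262 = 0.024.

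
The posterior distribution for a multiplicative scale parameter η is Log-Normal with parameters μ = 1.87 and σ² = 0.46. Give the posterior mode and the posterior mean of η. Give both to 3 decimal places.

Mode = exp(μ − σ²) = exp(1.41) = 4.096.
Mean = exp(μ + σ²/2) = exp(2.100) = 8.166.
The posterior is right-skewed, so the mean exceeds the mode.

MAP = 4.096; posterior mean = 8.166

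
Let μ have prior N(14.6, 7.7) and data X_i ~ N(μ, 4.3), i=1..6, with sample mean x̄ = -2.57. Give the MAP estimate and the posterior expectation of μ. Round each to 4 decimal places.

MAP: -1.1080. Posterior mean: -1.1080.

Posterior for μ is Normal. Precision-weighted mean: (1/7.7·14.6 + 6/4.3·-2.57) / (1/7.7 + 6/4.3) = -1.1080.
A Normal posterior is symmetric, so mode = mean.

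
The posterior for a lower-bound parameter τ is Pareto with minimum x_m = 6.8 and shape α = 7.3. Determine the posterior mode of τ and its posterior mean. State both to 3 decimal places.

The Pareto density is strictly decreasing on [x_m, ∞), so the mode is x_m = 6.800.
Mean = α·x_m/(α−1) = 7.3·6.8/6.3 = 7.879.

posterior mode = 6.800, posterior mean = 7.879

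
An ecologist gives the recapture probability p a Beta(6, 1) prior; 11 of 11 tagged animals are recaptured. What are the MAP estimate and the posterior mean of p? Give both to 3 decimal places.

p_MAP = 1.000, E[p|data] = 0.944

Posterior: Beta(6+11, 1+0) = Beta(17, 1).
Since β = 1 ≤ 1 and α > 1, the Beta density is monotone increasing on [0,1]; the mode is at 1.
Mean = 17/(17+1) = 0.944.
The mean is pulled below the mode by the posterior's left skew.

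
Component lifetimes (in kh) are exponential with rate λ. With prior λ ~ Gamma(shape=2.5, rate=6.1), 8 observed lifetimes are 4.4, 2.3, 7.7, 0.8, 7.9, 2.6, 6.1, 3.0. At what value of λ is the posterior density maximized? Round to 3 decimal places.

Σ times = 34.8. Posterior: Gamma(shape = 2.5+8 = 10.5, rate = 6.1+34.8 = 40.9).
Mode = (α−1)/β = 9.5/40.9 = 0.232.
Mean = α/β = 10.5/40.9 = 0.257.
This is the posterior mode — the MAP estimate.

0.232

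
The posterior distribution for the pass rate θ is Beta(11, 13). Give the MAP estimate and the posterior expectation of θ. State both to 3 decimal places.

MAP = 0.455; posterior mean = 0.458

Mode = (11−1)/(11+13−2) = 10/22 = 0.455.
Mean = 11/(11+13) = 11/24 = 0.458.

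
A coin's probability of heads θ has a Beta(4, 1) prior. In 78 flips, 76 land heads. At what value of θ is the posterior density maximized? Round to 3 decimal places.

Posterior: Beta(4+76, 1+2) = Beta(80, 3).
Mode = (80−1)/(80+3−2) = 79/81 = 0.975.
Mean = 80/(80+3) = 80/83 = 0.964.
This is the posterior mode — the MAP estimate.

0.975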